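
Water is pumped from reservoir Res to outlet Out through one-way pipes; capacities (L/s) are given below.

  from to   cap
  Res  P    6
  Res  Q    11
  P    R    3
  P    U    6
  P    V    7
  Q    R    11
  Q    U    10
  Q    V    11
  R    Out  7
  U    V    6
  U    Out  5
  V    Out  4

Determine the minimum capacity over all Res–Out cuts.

Augment Res→P→R→Out: bottleneck 3, flow now 3.
Augment Res→P→U→Out: bottleneck 3, flow now 6.
Augment Res→Q→R→Out: bottleneck 4, flow now 10.
Augment Res→Q→U→Out: bottleneck 2, flow now 12.
Augment Res→Q→V→Out: bottleneck 4, flow now 16.
No augmenting path remains; maximum flow = 16.
By max-flow min-cut, the minimum cut capacity equals the max flow.
In the residual graph, reachable from Res: {Res, P, Q, R, U, V}.
Min-cut edges: R→Out (7), U→Out (5), V→Out (4); capacity 7 + 5 + 4 = 16.

16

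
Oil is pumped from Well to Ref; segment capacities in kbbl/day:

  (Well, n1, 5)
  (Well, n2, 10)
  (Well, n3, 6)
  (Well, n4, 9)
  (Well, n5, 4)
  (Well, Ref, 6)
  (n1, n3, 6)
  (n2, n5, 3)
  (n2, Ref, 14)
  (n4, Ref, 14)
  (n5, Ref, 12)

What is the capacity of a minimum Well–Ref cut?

Augment Well→Ref: bottleneck 6, flow now 6.
Augment Well→n2→Ref: bottleneck 10, flow now 16.
Augment Well→n4→Ref: bottleneck 9, flow now 25.
Augment Well→n5→Ref: bottleneck 4, flow now 29.
No augmenting path remains; maximum flow = 29.
By max-flow min-cut, the minimum cut capacity equals the max flow.
In the residual graph, reachable from Well: {Well, n1, n3}.
Min-cut edges: Well→n2 (10), Well→n4 (9), Well→n5 (4), Well→Ref (6); capacity 10 + 9 + 4 + 6 = 29.

29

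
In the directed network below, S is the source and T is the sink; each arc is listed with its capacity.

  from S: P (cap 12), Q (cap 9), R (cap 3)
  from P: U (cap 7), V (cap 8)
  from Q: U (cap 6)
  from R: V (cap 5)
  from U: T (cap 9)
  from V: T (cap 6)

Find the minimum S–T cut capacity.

Augment S→P→U→T: bottleneck 7, flow now 7.
Augment S→P→V→T: bottleneck 5, flow now 12.
Augment S→Q→U→T: bottleneck 2, flow now 14.
Augment S→R→V→T: bottleneck 1, flow now 15.
No augmenting path remains; maximum flow = 15.
By max-flow min-cut, the minimum cut capacity equals the max flow.
In the residual graph, reachable from S: {S, P, Q, R, U, V}.
Min-cut edges: U→T (9), V→T (6); capacity 9 + 6 = 15.

15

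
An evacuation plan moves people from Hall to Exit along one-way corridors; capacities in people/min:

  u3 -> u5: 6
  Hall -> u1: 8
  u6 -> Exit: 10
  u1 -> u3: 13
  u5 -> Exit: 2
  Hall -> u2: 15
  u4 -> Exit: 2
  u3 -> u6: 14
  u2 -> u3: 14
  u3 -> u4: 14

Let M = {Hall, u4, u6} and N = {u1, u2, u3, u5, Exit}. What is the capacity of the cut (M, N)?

35

Edges leaving {Hall, u4, u6}: Hall→u1 (8), Hall→u2 (15), u4→Exit (2), u6→Exit (10).
Cut capacity = 8 + 15 + 2 + 10 = 35.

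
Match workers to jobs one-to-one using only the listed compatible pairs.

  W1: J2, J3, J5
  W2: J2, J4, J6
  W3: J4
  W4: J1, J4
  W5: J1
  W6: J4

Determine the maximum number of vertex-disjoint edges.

4

Unit-capacity flow: source→left, listed edges, right→sink; max matching = max flow.
Augmenting path W1→J2 (+1); matched 1.
Augmenting path W2→J4 (+1); matched 2.
Augmenting path W4→J1 (+1); matched 3.
Augmenting path W3→J4→W2→J6 (+1); matched 4.
No augmenting path remains; maximum matching = 4.
König certificate: {W1, W2, J1, J4} is a vertex cover of size 4 (every listed pair touches it), so no matching can be larger.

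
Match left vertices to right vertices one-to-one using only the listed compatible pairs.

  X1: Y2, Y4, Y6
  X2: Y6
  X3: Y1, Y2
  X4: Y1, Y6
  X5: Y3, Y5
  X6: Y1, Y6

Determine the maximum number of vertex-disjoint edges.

5

Unit-capacity flow: source→left, listed edges, right→sink; max matching = max flow.
Augmenting path X1→Y2 (+1); matched 1.
Augmenting path X2→Y6 (+1); matched 2.
Augmenting path X3→Y1 (+1); matched 3.
Augmenting path X5→Y3 (+1); matched 4.
Augmenting path X4→Y1→X3→Y2→X1→Y4 (+1); matched 5.
No augmenting path remains; maximum matching = 5.
König certificate: {X1, X3, X5, Y1, Y6} is a vertex cover of size 5 (every listed pair touches it), so no matching can be larger.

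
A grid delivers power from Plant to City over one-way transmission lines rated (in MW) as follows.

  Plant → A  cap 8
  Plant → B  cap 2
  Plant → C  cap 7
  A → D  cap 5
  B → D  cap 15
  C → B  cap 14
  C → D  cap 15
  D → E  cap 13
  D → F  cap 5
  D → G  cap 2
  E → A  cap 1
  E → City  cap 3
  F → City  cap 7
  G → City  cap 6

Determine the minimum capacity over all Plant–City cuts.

10

Augment Plant→A→D→E→City: bottleneck 3, flow now 3.
Augment Plant→A→D→F→City: bottleneck 2, flow now 5.
Augment Plant→B→D→F→City: bottleneck 2, flow now 7.
Augment Plant→C→D→F→City: bottleneck 1, flow now 8.
Augment Plant→C→D→G→City: bottleneck 2, flow now 10.
No augmenting path remains; maximum flow = 10.
By max-flow min-cut, the minimum cut capacity equals the max flow.
In the residual graph, reachable from Plant: {Plant, A, B, C, D, E}.
Min-cut edges: D→F (5), D→G (2), E→City (3); capacity 5 + 2 + 3 = 10.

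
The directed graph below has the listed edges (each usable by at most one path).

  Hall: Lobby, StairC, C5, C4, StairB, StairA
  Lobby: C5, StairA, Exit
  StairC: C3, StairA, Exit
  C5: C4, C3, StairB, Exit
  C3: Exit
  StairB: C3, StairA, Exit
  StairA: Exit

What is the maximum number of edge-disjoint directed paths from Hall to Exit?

5

Assign every edge capacity 1; by Menger, the answer equals the max flow.
Path Hall→Lobby→Exit (+1); total 1.
Path Hall→StairC→Exit (+1); total 2.
Path Hall→C5→Exit (+1); total 3.
Path Hall→StairB→Exit (+1); total 4.
Path Hall→StairA→Exit (+1); total 5.
No residual Hall→Exit path; max flow = 5.
Certifying cut of size 5: {Hall→C5, Hall→Lobby, Hall→StairA, Hall→StairB, Hall→StairC}.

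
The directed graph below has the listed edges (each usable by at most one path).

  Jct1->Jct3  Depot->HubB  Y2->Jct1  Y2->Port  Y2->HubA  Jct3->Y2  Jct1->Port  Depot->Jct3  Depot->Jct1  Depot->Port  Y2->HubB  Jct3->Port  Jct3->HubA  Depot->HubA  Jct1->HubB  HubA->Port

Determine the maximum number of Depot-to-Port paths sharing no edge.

4

Assign every edge capacity 1; by Menger, the answer equals the max flow.
Path Depot→Port (+1); total 1.
Path Depot→Jct1→Port (+1); total 2.
Path Depot→Jct3→Port (+1); total 3.
Path Depot→HubA→Port (+1); total 4.
No residual Depot→Port path; max flow = 4.
Certifying cut of size 4: {Depot→HubA, Depot→Jct1, Depot→Jct3, Depot→Port}.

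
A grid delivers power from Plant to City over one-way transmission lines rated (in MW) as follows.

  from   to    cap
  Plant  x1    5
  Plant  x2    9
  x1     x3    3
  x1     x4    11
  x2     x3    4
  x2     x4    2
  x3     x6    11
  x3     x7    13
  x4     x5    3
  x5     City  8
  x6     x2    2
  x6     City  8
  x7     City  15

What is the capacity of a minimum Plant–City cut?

10

Augment Plant→x1→x3→x6→City: bottleneck 3, flow now 3.
Augment Plant→x1→x4→x5→City: bottleneck 2, flow now 5.
Augment Plant→x2→x3→x6→City: bottleneck 4, flow now 9.
Augment Plant→x2→x4→x5→City: bottleneck 1, flow now 10.
No augmenting path remains; maximum flow = 10.
By max-flow min-cut, the minimum cut capacity equals the max flow.
In the residual graph, reachable from Plant: {Plant, x1, x2, x4}.
Min-cut edges: x1→x3 (3), x2→x3 (4), x4→x5 (3); capacity 3 + 4 + 3 = 10.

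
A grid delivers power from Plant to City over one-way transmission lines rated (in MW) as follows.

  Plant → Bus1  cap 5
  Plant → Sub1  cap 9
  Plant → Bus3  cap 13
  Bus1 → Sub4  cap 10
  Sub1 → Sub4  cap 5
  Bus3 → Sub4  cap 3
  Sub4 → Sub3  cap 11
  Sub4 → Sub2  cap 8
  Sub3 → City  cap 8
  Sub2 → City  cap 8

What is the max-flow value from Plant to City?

Augment Plant→Bus1→Sub4→Sub3→City: bottleneck 5, flow now 5.
Augment Plant→Sub1→Sub4→Sub3→City: bottleneck 3, flow now 8.
Augment Plant→Sub1→Sub4→Sub2→City: bottleneck 2, flow now 10.
Augment Plant→Bus3→Sub4→Sub2→City: bottleneck 3, flow now 13.
No augmenting path remains; maximum flow = 13.
In the residual graph, reachable from Plant: {Plant, Sub1, Bus3}.
Min-cut edges: Plant→Bus1 (5), Sub1→Sub4 (5), Bus3→Sub4 (3); capacity 5 + 5 + 3 = 13.
This cut is saturated, so no flow can exceed 13.

13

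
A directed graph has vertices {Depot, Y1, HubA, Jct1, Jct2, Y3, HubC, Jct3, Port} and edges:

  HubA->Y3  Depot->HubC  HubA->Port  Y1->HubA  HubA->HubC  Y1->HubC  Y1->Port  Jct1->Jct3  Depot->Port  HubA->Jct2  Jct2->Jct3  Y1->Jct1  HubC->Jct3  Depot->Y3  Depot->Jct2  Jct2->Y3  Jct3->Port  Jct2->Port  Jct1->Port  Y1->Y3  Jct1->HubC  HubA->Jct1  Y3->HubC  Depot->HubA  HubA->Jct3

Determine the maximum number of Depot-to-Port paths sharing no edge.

Assign every edge capacity 1; by Menger, the answer equals the max flow.
Path Depot→Port (+1); total 1.
Path Depot→HubA→Port (+1); total 2.
Path Depot→Jct2→Port (+1); total 3.
Path Depot→HubC→Jct3→Port (+1); total 4.
No residual Depot→Port path; max flow = 4.
Certifying cut of size 4: {Depot→HubA, Depot→Jct2, Depot→Port, HubC→Jct3}.

4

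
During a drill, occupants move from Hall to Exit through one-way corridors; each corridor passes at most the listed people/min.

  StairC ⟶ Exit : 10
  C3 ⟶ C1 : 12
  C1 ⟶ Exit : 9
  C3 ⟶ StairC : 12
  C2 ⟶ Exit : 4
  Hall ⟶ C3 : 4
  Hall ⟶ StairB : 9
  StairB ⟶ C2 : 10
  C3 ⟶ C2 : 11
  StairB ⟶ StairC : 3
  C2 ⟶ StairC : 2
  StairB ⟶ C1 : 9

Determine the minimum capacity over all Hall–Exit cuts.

Augment Hall→StairB→StairC→Exit: bottleneck 3, flow now 3.
Augment Hall→StairB→C2→Exit: bottleneck 4, flow now 7.
Augment Hall→StairB→C1→Exit: bottleneck 2, flow now 9.
Augment Hall→C3→StairC→Exit: bottleneck 4, flow now 13.
No augmenting path remains; maximum flow = 13.
By max-flow min-cut, the minimum cut capacity equals the max flow.
In the residual graph, reachable from Hall: {Hall}.
Min-cut edges: Hall→StairB (9), Hall→C3 (4); capacity 9 + 4 = 13.

13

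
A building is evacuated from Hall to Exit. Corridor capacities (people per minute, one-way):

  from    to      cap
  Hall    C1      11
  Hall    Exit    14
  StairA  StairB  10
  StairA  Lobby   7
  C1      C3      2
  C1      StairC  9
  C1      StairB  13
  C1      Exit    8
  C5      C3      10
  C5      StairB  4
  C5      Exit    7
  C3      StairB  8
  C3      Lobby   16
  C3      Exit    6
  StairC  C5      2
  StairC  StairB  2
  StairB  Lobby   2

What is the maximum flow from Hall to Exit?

25

Augment Hall→Exit: bottleneck 14, flow now 14.
Augment Hall→C1→Exit: bottleneck 8, flow now 22.
Augment Hall→C1→C3→Exit: bottleneck 2, flow now 24.
Augment Hall→C1→StairC→C5→Exit: bottleneck 1, flow now 25.
No augmenting path remains; maximum flow = 25.
In the residual graph, reachable from Hall: {Hall}.
Min-cut edges: Hall→C1 (11), Hall→Exit (14); capacity 11 + 14 = 25.
This cut is saturated, so no flow can exceed 25.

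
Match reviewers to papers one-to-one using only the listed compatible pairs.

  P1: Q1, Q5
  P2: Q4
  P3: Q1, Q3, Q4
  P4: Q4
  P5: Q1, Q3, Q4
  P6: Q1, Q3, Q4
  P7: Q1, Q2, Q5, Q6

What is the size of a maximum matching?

Unit-capacity flow: source→left, listed edges, right→sink; max matching = max flow.
Augmenting path P1→Q1 (+1); matched 1.
Augmenting path P2→Q4 (+1); matched 2.
Augmenting path P3→Q3 (+1); matched 3.
Augmenting path P7→Q2 (+1); matched 4.
Augmenting path P5→Q1→P1→Q5 (+1); matched 5.
No augmenting path remains; maximum matching = 5.
König certificate: {P1, P7, Q1, Q3, Q4} is a vertex cover of size 5 (every listed pair touches it), so no matching can be larger.

5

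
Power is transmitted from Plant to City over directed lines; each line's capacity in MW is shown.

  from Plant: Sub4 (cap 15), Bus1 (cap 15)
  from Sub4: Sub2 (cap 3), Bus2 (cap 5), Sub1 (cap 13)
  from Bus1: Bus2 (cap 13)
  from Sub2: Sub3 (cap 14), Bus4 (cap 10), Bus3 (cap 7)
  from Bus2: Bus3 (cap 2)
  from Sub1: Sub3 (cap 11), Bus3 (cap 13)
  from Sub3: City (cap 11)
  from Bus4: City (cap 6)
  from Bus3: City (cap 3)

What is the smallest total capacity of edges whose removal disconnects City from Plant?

17

Augment Plant→Sub4→Sub2→Sub3→City: bottleneck 3, flow now 3.
Augment Plant→Sub4→Bus2→Bus3→City: bottleneck 2, flow now 5.
Augment Plant→Sub4→Sub1→Sub3→City: bottleneck 8, flow now 13.
Augment Plant→Sub4→Sub1→Bus3→City: bottleneck 1, flow now 14.
Augment Plant→Sub4→Sub1→Sub3→Sub2→Bus4→City: bottleneck 1, flow now 15. (uses reverse residual edge)
Augment Plant→Bus1→Bus2→Sub4→Sub1→Sub3→Sub2→Bus4→City: bottleneck 2, flow now 17. (uses reverse residual edge)
No augmenting path remains; maximum flow = 17.
By max-flow min-cut, the minimum cut capacity equals the max flow.
In the residual graph, reachable from Plant: {Plant, Bus1, Bus2}.
Min-cut edges: Plant→Sub4 (15), Bus2→Bus3 (2); capacity 15 + 2 = 17.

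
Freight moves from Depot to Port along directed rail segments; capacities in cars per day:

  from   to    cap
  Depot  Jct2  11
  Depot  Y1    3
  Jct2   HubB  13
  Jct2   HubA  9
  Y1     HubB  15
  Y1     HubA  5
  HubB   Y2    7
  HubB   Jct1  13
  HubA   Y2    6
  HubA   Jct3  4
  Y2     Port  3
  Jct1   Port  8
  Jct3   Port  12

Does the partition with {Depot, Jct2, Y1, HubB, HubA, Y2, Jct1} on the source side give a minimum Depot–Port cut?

Given cut capacity: 4 + 3 + 8 = 15.
Augment Depot→Jct2→HubB→Y2→Port: bottleneck 3, flow now 3.
Augment Depot→Jct2→HubB→Jct1→Port: bottleneck 8, flow now 11.
Augment Depot→Y1→HubA→Jct3→Port: bottleneck 3, flow now 14.
No augmenting path remains; maximum flow = 14.
In the residual graph, reachable from Depot: {Depot}.
Min-cut edges: Depot→Jct2 (11), Depot→Y1 (3); capacity 11 + 3 = 14.
Cut capacity 15 exceeds the max flow 14, so it is not minimum.

No — its capacity is 15, but the minimum cut has capacity 14.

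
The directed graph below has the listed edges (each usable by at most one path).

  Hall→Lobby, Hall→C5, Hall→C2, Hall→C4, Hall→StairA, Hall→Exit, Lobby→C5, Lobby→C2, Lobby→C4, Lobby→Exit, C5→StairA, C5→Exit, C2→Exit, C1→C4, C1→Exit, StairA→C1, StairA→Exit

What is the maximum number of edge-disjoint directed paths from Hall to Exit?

5

Assign every edge capacity 1; by Menger, the answer equals the max flow.
Path Hall→Exit (+1); total 1.
Path Hall→Lobby→Exit (+1); total 2.
Path Hall→C5→Exit (+1); total 3.
Path Hall→C2→Exit (+1); total 4.
Path Hall→StairA→Exit (+1); total 5.
No residual Hall→Exit path; max flow = 5.
Certifying cut of size 5: {Hall→C2, Hall→C5, Hall→Exit, Hall→Lobby, Hall→StairA}.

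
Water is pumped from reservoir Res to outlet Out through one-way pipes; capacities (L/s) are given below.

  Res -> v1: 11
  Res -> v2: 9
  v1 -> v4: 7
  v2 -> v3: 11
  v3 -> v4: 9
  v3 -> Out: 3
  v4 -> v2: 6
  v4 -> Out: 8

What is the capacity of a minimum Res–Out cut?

Augment Res→v1→v4→Out: bottleneck 7, flow now 7.
Augment Res→v2→v3→Out: bottleneck 3, flow now 10.
Augment Res→v2→v3→v4→Out: bottleneck 1, flow now 11.
No augmenting path remains; maximum flow = 11.
By max-flow min-cut, the minimum cut capacity equals the max flow.
In the residual graph, reachable from Res: {Res, v1, v2, v3, v4}.
Min-cut edges: v3→Out (3), v4→Out (8); capacity 3 + 8 = 11.

11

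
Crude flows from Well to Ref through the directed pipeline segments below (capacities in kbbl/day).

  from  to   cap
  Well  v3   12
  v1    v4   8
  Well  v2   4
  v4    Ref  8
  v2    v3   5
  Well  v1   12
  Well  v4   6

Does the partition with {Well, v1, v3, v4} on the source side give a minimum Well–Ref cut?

No — its capacity is 12, but the minimum cut has capacity 8.

Given cut capacity: 4 + 8 = 12.
Augment Well→v4→Ref: bottleneck 6, flow now 6.
Augment Well→v1→v4→Ref: bottleneck 2, flow now 8.
No augmenting path remains; maximum flow = 8.
In the residual graph, reachable from Well: {Well, v1, v2, v3, v4}.
Min-cut edges: v4→Ref (8); capacity 8 = 8.
Cut capacity 12 exceeds the max flow 8, so it is not minimum.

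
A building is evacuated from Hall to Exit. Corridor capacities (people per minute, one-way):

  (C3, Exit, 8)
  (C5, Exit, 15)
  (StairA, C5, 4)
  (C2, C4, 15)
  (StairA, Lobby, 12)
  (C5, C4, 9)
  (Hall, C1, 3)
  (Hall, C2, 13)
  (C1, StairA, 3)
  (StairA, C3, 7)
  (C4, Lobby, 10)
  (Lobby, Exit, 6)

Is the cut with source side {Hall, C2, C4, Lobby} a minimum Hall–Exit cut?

Given cut capacity: 3 + 6 = 9.
Augment Hall→C2→C4→Lobby→Exit: bottleneck 6, flow now 6.
Augment Hall→C1→StairA→C3→Exit: bottleneck 3, flow now 9.
No augmenting path remains; maximum flow = 9.
Cut capacity 9 equals the max flow, so it is a minimum cut.

Yes — it is a minimum cut (capacity 9).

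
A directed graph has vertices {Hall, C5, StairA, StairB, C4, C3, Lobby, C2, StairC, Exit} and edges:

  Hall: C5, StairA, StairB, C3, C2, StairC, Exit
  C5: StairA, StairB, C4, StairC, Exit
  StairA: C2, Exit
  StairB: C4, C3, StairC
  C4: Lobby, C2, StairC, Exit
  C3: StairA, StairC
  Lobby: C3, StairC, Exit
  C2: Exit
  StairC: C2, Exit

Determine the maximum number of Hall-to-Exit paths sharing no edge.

6

Assign every edge capacity 1; by Menger, the answer equals the max flow.
Path Hall→Exit (+1); total 1.
Path Hall→C5→Exit (+1); total 2.
Path Hall→StairA→Exit (+1); total 3.
Path Hall→C2→Exit (+1); total 4.
Path Hall→StairC→Exit (+1); total 5.
Path Hall→StairB→C4→Exit (+1); total 6.
No residual Hall→Exit path; max flow = 6.
Certifying cut of size 6: {C2→Exit, Hall→C5, Hall→Exit, Hall→StairB, StairA→Exit, StairC→Exit}.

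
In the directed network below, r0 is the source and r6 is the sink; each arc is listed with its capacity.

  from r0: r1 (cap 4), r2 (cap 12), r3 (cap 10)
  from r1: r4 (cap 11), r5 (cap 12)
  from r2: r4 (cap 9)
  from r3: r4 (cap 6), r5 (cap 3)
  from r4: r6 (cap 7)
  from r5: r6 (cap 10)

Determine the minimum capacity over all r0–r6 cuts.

Augment r0→r1→r4→r6: bottleneck 4, flow now 4.
Augment r0→r2→r4→r6: bottleneck 3, flow now 7.
Augment r0→r3→r5→r6: bottleneck 3, flow now 10.
Augment r0→r2→r4→r1→r5→r6: bottleneck 4, flow now 14. (uses reverse residual edge)
No augmenting path remains; maximum flow = 14.
By max-flow min-cut, the minimum cut capacity equals the max flow.
In the residual graph, reachable from r0: {r0, r2, r3, r4}.
Min-cut edges: r0→r1 (4), r3→r5 (3), r4→r6 (7); capacity 4 + 3 + 7 = 14.

14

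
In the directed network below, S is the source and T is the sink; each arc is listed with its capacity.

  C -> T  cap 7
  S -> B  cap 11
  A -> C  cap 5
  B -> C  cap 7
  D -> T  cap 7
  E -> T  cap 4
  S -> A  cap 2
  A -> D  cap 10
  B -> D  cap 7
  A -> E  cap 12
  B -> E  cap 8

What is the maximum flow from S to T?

Augment S→A→C→T: bottleneck 2, flow now 2.
Augment S→B→C→T: bottleneck 5, flow now 7.
Augment S→B→D→T: bottleneck 6, flow now 13.
No augmenting path remains; maximum flow = 13.
In the residual graph, reachable from S: {S}.
Min-cut edges: S→A (2), S→B (11); capacity 2 + 11 = 13.
This cut is saturated, so no flow can exceed 13.

13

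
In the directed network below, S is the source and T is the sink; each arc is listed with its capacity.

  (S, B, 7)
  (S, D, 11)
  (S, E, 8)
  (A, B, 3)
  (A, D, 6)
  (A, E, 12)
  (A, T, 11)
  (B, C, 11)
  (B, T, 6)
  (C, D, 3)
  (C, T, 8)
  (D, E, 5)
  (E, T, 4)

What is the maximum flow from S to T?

11

Augment S→B→T: bottleneck 6, flow now 6.
Augment S→E→T: bottleneck 4, flow now 10.
Augment S→B→C→T: bottleneck 1, flow now 11.
No augmenting path remains; maximum flow = 11.
In the residual graph, reachable from S: {S, D, E}.
Min-cut edges: S→B (7), E→T (4); capacity 7 + 4 = 11.
This cut is saturated, so no flow can exceed 11.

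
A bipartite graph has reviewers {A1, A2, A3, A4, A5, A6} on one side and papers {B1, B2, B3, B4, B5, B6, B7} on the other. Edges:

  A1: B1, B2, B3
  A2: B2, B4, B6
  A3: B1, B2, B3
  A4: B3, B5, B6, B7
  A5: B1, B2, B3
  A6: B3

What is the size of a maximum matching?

5

Unit-capacity flow: source→left, listed edges, right→sink; max matching = max flow.
Augmenting path A1→B1 (+1); matched 1.
Augmenting path A2→B2 (+1); matched 2.
Augmenting path A3→B3 (+1); matched 3.
Augmenting path A4→B5 (+1); matched 4.
Augmenting path A5→B2→A2→B4 (+1); matched 5.
No augmenting path remains; maximum matching = 5.
König certificate: {A2, A4, B1, B2, B3} is a vertex cover of size 5 (every listed pair touches it), so no matching can be larger.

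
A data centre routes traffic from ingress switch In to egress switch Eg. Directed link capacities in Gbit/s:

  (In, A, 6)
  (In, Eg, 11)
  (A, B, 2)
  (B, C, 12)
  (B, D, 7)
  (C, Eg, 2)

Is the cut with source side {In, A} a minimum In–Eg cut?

Yes — it is a minimum cut (capacity 13).

Given cut capacity: 11 + 2 = 13.
Augment In→Eg: bottleneck 11, flow now 11.
Augment In→A→B→C→Eg: bottleneck 2, flow now 13.
No augmenting path remains; maximum flow = 13.
Cut capacity 13 equals the max flow, so it is a minimum cut.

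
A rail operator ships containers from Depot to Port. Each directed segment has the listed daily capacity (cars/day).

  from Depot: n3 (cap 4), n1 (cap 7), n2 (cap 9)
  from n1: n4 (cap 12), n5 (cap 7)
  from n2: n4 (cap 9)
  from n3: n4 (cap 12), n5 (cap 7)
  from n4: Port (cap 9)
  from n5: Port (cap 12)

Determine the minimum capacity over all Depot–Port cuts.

Augment Depot→n1→n4→Port: bottleneck 7, flow now 7.
Augment Depot→n2→n4→Port: bottleneck 2, flow now 9.
Augment Depot→n3→n5→Port: bottleneck 4, flow now 13.
Augment Depot→n2→n4→n1→n5→Port: bottleneck 7, flow now 20. (uses reverse residual edge)
No augmenting path remains; maximum flow = 20.
By max-flow min-cut, the minimum cut capacity equals the max flow.
In the residual graph, reachable from Depot: {Depot}.
Min-cut edges: Depot→n1 (7), Depot→n2 (9), Depot→n3 (4); capacity 7 + 9 + 4 = 20.

20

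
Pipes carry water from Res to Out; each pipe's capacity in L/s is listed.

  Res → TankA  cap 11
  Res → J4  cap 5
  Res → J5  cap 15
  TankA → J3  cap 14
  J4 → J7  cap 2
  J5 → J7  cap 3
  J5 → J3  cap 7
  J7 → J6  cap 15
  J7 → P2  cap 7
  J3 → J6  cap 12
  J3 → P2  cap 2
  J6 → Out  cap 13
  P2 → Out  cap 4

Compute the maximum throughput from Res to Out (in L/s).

17

Augment Res→TankA→J3→J6→Out: bottleneck 11, flow now 11.
Augment Res→J4→J7→J6→Out: bottleneck 2, flow now 13.
Augment Res→J5→J7→P2→Out: bottleneck 3, flow now 16.
Augment Res→J5→J3→P2→Out: bottleneck 1, flow now 17.
No augmenting path remains; maximum flow = 17.
In the residual graph, reachable from Res: {Res, TankA, J4, J5, J7, J3, J6, P2}.
Min-cut edges: J6→Out (13), P2→Out (4); capacity 13 + 4 = 17.
This cut is saturated, so no flow can exceed 17.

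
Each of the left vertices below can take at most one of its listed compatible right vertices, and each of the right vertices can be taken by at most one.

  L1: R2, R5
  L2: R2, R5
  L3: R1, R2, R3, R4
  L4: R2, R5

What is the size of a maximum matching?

3

Unit-capacity flow: source→left, listed edges, right→sink; max matching = max flow.
Augmenting path L1→R2 (+1); matched 1.
Augmenting path L2→R5 (+1); matched 2.
Augmenting path L3→R1 (+1); matched 3.
No augmenting path remains; maximum matching = 3.
König certificate: {L3, R2, R5} is a vertex cover of size 3 (every listed pair touches it), so no matching can be larger.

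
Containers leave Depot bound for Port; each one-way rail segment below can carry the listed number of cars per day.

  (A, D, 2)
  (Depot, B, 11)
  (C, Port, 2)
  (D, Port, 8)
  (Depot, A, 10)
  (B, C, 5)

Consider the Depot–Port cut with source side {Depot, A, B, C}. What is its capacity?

4

Edges leaving {Depot, A, B, C}: A→D (2), C→Port (2).
Cut capacity = 2 + 2 = 4.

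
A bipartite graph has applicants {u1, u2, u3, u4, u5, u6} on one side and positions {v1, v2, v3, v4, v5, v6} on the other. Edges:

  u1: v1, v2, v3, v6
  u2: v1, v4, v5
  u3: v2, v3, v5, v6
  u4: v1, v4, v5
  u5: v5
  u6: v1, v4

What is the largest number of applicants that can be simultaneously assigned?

5

Unit-capacity flow: source→left, listed edges, right→sink; max matching = max flow.
Augmenting path u1→v1 (+1); matched 1.
Augmenting path u2→v4 (+1); matched 2.
Augmenting path u3→v2 (+1); matched 3.
Augmenting path u4→v5 (+1); matched 4.
Augmenting path u6→v1→u1→v3 (+1); matched 5.
No augmenting path remains; maximum matching = 5.
König certificate: {u1, u3, v1, v4, v5} is a vertex cover of size 5 (every listed pair touches it), so no matching can be larger.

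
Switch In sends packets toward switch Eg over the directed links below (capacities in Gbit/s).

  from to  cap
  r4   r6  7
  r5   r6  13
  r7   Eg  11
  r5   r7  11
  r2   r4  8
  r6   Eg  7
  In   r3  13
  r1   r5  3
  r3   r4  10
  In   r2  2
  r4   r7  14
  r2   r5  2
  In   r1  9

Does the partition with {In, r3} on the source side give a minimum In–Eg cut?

Given cut capacity: 9 + 2 + 10 = 21.
Augment In→r1→r5→r6→Eg: bottleneck 3, flow now 3.
Augment In→r2→r4→r6→Eg: bottleneck 2, flow now 5.
Augment In→r3→r4→r6→Eg: bottleneck 2, flow now 7.
Augment In→r3→r4→r7→Eg: bottleneck 8, flow now 15.
No augmenting path remains; maximum flow = 15.
In the residual graph, reachable from In: {In, r1, r3}.
Min-cut edges: In→r2 (2), r1→r5 (3), r3→r4 (10); capacity 2 + 3 + 10 = 15.
Cut capacity 21 exceeds the max flow 15, so it is not minimum.

No — its capacity is 21, but the minimum cut has capacity 15.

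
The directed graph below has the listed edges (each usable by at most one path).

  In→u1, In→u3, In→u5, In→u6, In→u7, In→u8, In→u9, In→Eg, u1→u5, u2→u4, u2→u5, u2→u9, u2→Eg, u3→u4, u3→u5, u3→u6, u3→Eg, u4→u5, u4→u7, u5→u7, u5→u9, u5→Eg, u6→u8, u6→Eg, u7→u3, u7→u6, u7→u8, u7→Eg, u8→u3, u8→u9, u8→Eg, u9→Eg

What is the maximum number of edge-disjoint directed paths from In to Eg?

7

Assign every edge capacity 1; by Menger, the answer equals the max flow.
Path In→Eg (+1); total 1.
Path In→u3→Eg (+1); total 2.
Path In→u5→Eg (+1); total 3.
Path In→u6→Eg (+1); total 4.
Path In→u7→Eg (+1); total 5.
Path In→u8→Eg (+1); total 6.
Path In→u9→Eg (+1); total 7.
No residual In→Eg path; max flow = 7.
Certifying cut of size 7: {In→Eg, u3→Eg, u5→Eg, u6→Eg, u7→Eg, u8→Eg, u9→Eg}.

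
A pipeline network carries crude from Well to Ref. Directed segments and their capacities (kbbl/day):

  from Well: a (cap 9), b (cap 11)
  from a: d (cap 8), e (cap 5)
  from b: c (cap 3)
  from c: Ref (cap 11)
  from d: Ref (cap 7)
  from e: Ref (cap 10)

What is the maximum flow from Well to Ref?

12

Augment Well→a→d→Ref: bottleneck 7, flow now 7.
Augment Well→a→e→Ref: bottleneck 2, flow now 9.
Augment Well→b→c→Ref: bottleneck 3, flow now 12.
No augmenting path remains; maximum flow = 12.
In the residual graph, reachable from Well: {Well, b}.
Min-cut edges: Well→a (9), b→c (3); capacity 9 + 3 = 12.
This cut is saturated, so no flow can exceed 12.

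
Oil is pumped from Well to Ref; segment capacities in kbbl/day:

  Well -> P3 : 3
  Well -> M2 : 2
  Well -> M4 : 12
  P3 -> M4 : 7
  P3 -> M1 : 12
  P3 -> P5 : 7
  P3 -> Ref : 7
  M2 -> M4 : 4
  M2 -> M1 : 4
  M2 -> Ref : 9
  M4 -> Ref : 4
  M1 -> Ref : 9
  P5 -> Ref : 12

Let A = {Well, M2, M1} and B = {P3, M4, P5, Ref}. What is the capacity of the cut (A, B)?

Edges leaving {Well, M2, M1}: Well→P3 (3), Well→M4 (12), M2→M4 (4), M2→Ref (9), M1→Ref (9).
Cut capacity = 3 + 12 + 4 + 9 + 9 = 37.

37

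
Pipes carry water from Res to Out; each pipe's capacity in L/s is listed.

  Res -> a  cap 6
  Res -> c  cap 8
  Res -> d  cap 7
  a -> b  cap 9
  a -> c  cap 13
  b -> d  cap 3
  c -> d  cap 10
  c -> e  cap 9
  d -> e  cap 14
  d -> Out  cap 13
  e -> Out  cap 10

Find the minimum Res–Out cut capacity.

21

Augment Res→d→Out: bottleneck 7, flow now 7.
Augment Res→c→d→Out: bottleneck 6, flow now 13.
Augment Res→c→e→Out: bottleneck 2, flow now 15.
Augment Res→a→c→e→Out: bottleneck 6, flow now 21.
No augmenting path remains; maximum flow = 21.
By max-flow min-cut, the minimum cut capacity equals the max flow.
In the residual graph, reachable from Res: {Res}.
Min-cut edges: Res→a (6), Res→c (8), Res→d (7); capacity 6 + 8 + 7 = 21.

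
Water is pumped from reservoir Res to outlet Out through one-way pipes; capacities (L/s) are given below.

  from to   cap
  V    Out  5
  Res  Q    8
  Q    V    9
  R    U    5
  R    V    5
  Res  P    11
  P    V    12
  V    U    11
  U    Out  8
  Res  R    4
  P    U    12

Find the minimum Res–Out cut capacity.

13

Augment Res→P→U→Out: bottleneck 8, flow now 8.
Augment Res→P→V→Out: bottleneck 3, flow now 11.
Augment Res→Q→V→Out: bottleneck 2, flow now 13.
No augmenting path remains; maximum flow = 13.
By max-flow min-cut, the minimum cut capacity equals the max flow.
In the residual graph, reachable from Res: {Res, P, Q, R, U, V}.
Min-cut edges: U→Out (8), V→Out (5); capacity 8 + 5 = 13.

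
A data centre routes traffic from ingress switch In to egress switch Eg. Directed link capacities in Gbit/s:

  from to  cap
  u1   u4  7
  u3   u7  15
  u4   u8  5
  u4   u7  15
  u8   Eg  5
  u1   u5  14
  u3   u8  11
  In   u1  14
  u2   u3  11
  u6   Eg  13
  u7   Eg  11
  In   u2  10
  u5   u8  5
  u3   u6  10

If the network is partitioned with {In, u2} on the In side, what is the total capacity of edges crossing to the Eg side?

Edges leaving {In, u2}: In→u1 (14), u2→u3 (11).
Cut capacity = 14 + 11 = 25.

25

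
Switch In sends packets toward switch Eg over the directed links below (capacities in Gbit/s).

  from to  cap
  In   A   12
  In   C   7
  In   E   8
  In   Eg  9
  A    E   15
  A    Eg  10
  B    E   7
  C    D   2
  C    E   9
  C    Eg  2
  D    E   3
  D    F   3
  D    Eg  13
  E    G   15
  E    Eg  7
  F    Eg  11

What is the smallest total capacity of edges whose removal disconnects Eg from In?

30

Augment In→Eg: bottleneck 9, flow now 9.
Augment In→A→Eg: bottleneck 10, flow now 19.
Augment In→C→Eg: bottleneck 2, flow now 21.
Augment In→E→Eg: bottleneck 7, flow now 28.
Augment In→C→D→Eg: bottleneck 2, flow now 30.
No augmenting path remains; maximum flow = 30.
By max-flow min-cut, the minimum cut capacity equals the max flow.
In the residual graph, reachable from In: {In, A, C, E, G}.
Min-cut edges: In→Eg (9), A→Eg (10), C→D (2), C→Eg (2), E→Eg (7); capacity 9 + 10 + 2 + 2 + 7 = 30.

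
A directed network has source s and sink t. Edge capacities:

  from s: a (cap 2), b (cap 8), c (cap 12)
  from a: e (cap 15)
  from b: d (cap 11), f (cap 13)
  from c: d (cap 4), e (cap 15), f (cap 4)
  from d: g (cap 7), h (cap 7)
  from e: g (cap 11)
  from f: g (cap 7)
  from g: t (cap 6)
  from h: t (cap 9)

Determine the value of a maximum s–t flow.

Augment s→a→e→g→t: bottleneck 2, flow now 2.
Augment s→b→d→g→t: bottleneck 4, flow now 6.
Augment s→b→d→h→t: bottleneck 4, flow now 10.
Augment s→c→d→h→t: bottleneck 3, flow now 13.
No augmenting path remains; maximum flow = 13.
In the residual graph, reachable from s: {s, a, b, c, d, e, f, g}.
Min-cut edges: d→h (7), g→t (6); capacity 7 + 6 = 13.
This cut is saturated, so no flow can exceed 13.

13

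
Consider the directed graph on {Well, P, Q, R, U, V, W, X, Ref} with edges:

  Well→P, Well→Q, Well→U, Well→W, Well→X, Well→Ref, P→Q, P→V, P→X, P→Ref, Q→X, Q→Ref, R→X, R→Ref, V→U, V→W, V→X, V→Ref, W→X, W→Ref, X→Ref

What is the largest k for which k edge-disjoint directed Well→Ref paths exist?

Assign every edge capacity 1; by Menger, the answer equals the max flow.
Path Well→Ref (+1); total 1.
Path Well→P→Ref (+1); total 2.
Path Well→Q→Ref (+1); total 3.
Path Well→W→Ref (+1); total 4.
Path Well→X→Ref (+1); total 5.
No residual Well→Ref path; max flow = 5.
Certifying cut of size 5: {Well→P, Well→Q, Well→Ref, Well→W, Well→X}.

5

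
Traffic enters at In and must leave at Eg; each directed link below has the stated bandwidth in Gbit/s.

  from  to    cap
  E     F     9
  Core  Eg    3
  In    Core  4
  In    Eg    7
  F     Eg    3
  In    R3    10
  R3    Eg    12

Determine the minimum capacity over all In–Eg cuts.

Augment In→Eg: bottleneck 7, flow now 7.
Augment In→R3→Eg: bottleneck 10, flow now 17.
Augment In→Core→Eg: bottleneck 3, flow now 20.
No augmenting path remains; maximum flow = 20.
By max-flow min-cut, the minimum cut capacity equals the max flow.
In the residual graph, reachable from In: {In, Core}.
Min-cut edges: In→R3 (10), In→Eg (7), Core→Eg (3); capacity 10 + 7 + 3 = 20.

20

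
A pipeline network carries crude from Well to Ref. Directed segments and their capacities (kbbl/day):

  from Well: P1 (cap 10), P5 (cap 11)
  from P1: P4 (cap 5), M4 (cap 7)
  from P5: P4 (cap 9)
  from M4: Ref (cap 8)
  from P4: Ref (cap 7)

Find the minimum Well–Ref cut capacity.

Augment Well→P1→M4→Ref: bottleneck 7, flow now 7.
Augment Well→P1→P4→Ref: bottleneck 3, flow now 10.
Augment Well→P5→P4→Ref: bottleneck 4, flow now 14.
No augmenting path remains; maximum flow = 14.
By max-flow min-cut, the minimum cut capacity equals the max flow.
In the residual graph, reachable from Well: {Well, P1, P5, P4}.
Min-cut edges: P1→M4 (7), P4→Ref (7); capacity 7 + 7 = 14.

14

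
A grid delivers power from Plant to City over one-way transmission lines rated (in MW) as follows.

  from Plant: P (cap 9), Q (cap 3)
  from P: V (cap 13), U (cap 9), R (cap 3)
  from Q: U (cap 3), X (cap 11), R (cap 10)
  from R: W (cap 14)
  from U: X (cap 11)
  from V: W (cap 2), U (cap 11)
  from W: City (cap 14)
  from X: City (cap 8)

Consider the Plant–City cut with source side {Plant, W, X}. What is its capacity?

34

Edges leaving {Plant, W, X}: Plant→P (9), Plant→Q (3), W→City (14), X→City (8).
Cut capacity = 9 + 3 + 14 + 8 = 34.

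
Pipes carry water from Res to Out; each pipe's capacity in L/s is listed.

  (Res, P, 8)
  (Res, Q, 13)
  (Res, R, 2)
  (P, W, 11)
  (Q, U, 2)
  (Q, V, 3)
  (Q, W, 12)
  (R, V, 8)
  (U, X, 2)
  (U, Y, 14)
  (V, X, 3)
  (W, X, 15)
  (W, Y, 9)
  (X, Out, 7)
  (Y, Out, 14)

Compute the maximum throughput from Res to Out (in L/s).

Augment Res→P→W→X→Out: bottleneck 7, flow now 7.
Augment Res→P→W→Y→Out: bottleneck 1, flow now 8.
Augment Res→Q→U→Y→Out: bottleneck 2, flow now 10.
Augment Res→Q→W→Y→Out: bottleneck 8, flow now 18.
No augmenting path remains; maximum flow = 18.
In the residual graph, reachable from Res: {Res, P, Q, R, V, W, X}.
Min-cut edges: Q→U (2), W→Y (9), X→Out (7); capacity 2 + 9 + 7 = 18.
This cut is saturated, so no flow can exceed 18.

18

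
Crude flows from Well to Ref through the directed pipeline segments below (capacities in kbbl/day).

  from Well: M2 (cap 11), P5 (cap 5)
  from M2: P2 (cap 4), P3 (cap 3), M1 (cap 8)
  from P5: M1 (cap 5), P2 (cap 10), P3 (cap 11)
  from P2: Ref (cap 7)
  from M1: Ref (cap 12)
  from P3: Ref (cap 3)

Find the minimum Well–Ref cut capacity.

Augment Well→M2→P2→Ref: bottleneck 4, flow now 4.
Augment Well→M2→M1→Ref: bottleneck 7, flow now 11.
Augment Well→P5→P2→Ref: bottleneck 3, flow now 14.
Augment Well→P5→M1→Ref: bottleneck 2, flow now 16.
No augmenting path remains; maximum flow = 16.
By max-flow min-cut, the minimum cut capacity equals the max flow.
In the residual graph, reachable from Well: {Well}.
Min-cut edges: Well→M2 (11), Well→P5 (5); capacity 11 + 5 = 16.

16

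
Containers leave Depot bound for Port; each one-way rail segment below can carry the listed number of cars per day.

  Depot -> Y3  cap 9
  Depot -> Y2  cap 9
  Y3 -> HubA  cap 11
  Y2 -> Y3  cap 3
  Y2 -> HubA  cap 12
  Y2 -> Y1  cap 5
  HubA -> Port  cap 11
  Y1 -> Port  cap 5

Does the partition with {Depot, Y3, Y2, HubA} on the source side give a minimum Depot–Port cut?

Given cut capacity: 5 + 11 = 16.
Augment Depot→Y3→HubA→Port: bottleneck 9, flow now 9.
Augment Depot→Y2→HubA→Port: bottleneck 2, flow now 11.
Augment Depot→Y2→Y1→Port: bottleneck 5, flow now 16.
No augmenting path remains; maximum flow = 16.
Cut capacity 16 equals the max flow, so it is a minimum cut.

Yes — it is a minimum cut (capacity 16).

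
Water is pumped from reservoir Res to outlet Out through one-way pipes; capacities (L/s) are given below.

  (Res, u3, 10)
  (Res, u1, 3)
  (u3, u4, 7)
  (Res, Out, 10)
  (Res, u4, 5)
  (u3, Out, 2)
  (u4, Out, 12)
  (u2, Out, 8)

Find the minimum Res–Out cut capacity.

Augment Res→Out: bottleneck 10, flow now 10.
Augment Res→u3→Out: bottleneck 2, flow now 12.
Augment Res→u4→Out: bottleneck 5, flow now 17.
Augment Res→u3→u4→Out: bottleneck 7, flow now 24.
No augmenting path remains; maximum flow = 24.
By max-flow min-cut, the minimum cut capacity equals the max flow.
In the residual graph, reachable from Res: {Res, u1, u3}.
Min-cut edges: Res→u4 (5), Res→Out (10), u3→u4 (7), u3→Out (2); capacity 5 + 10 + 7 + 2 = 24.

24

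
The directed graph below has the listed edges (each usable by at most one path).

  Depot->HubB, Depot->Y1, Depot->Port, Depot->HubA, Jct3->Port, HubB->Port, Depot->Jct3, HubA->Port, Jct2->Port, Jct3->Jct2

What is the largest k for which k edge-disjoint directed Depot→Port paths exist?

4

Assign every edge capacity 1; by Menger, the answer equals the max flow.
Path Depot→Port (+1); total 1.
Path Depot→HubA→Port (+1); total 2.
Path Depot→Jct3→Port (+1); total 3.
Path Depot→HubB→Port (+1); total 4.
No residual Depot→Port path; max flow = 4.
Certifying cut of size 4: {Depot→HubA, Depot→HubB, Depot→Jct3, Depot→Port}.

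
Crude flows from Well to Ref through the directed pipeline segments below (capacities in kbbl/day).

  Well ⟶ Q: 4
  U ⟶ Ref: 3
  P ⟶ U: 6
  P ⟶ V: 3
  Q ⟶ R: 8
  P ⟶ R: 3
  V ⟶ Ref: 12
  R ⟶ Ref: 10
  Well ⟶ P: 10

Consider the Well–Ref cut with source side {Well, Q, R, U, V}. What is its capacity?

Edges leaving {Well, Q, R, U, V}: Well→P (10), R→Ref (10), U→Ref (3), V→Ref (12).
Cut capacity = 10 + 10 + 3 + 12 = 35.

35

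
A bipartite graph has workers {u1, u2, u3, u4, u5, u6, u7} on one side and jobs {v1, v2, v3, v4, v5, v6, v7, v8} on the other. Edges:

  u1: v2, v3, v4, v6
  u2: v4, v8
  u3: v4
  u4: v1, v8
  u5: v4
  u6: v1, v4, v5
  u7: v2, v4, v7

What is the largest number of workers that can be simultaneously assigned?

Unit-capacity flow: source→left, listed edges, right→sink; max matching = max flow.
Augmenting path u1→v2 (+1); matched 1.
Augmenting path u2→v4 (+1); matched 2.
Augmenting path u4→v1 (+1); matched 3.
Augmenting path u6→v5 (+1); matched 4.
Augmenting path u7→v7 (+1); matched 5.
Augmenting path u3→v4→u2→v8 (+1); matched 6.
No augmenting path remains; maximum matching = 6.
König certificate: {u1, u2, u4, u6, u7, v4} is a vertex cover of size 6 (every listed pair touches it), so no matching can be larger.

6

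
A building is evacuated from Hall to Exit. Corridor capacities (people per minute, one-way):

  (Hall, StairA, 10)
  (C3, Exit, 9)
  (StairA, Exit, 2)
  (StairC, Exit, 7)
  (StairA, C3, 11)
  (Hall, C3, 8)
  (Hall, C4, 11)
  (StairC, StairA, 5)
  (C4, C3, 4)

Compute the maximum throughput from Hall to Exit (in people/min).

Augment Hall→StairA→Exit: bottleneck 2, flow now 2.
Augment Hall→C3→Exit: bottleneck 8, flow now 10.
Augment Hall→C4→C3→Exit: bottleneck 1, flow now 11.
No augmenting path remains; maximum flow = 11.
In the residual graph, reachable from Hall: {Hall, C4, StairA, C3}.
Min-cut edges: StairA→Exit (2), C3→Exit (9); capacity 2 + 9 = 11.
This cut is saturated, so no flow can exceed 11.

11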